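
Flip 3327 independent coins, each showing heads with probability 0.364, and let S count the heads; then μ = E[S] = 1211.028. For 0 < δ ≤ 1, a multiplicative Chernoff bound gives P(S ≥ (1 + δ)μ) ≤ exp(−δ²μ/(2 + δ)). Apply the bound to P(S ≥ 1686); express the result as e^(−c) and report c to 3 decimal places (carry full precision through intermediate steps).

77.872

Write 1686 = (1 + δ)μ, so δ = 1686/1211.028 − 1 = 0.3922056…
Then the exponent is δ²μ/(2 + δ) = (1686 − μ)² / (μ·(2 + δ)) = 77.872358.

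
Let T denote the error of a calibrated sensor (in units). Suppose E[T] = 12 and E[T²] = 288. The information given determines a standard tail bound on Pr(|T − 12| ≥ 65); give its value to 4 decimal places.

0.0341

The first two moments determine the variance, so Chebyshev's inequality is the sharpest standard bound available.
Var(T) = E[T²] − (E[T])² = 288 − 144 = 144.
Chebyshev's inequality: Pr(|T − μ| ≥ t) ≤ Var(T)/t² = 144/4225 = 0.0341.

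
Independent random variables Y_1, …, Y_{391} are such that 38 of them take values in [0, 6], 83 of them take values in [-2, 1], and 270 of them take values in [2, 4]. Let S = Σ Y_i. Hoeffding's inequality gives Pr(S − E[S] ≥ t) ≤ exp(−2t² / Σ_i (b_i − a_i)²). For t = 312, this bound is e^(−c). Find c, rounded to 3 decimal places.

Σ(b_i − a_i)² = 38·6² + 83·3² + 270·2² = 3195.
c = 2t² / 3195 = 2·312² / 3195 = 60.9352.

60.935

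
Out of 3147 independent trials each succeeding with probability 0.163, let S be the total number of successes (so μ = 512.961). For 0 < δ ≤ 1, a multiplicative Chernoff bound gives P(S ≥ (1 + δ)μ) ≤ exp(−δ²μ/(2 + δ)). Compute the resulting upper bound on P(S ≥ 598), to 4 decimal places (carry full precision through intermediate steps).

Write 598 = (1 + δ)μ, so δ = 598/512.961 − 1 = 0.1657806…
Then the exponent is δ²μ/(2 + δ) = (598 − μ)² / (μ·(2 + δ)) = 6.509348.
Bound = exp(−6.509348) = 0.00149.

0.0015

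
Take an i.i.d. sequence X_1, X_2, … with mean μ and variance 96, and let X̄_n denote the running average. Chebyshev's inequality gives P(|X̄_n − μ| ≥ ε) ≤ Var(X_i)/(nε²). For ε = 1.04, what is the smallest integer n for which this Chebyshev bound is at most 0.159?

Require 96/(n·1.04²) ≤ 0.159, i.e. n ≥ 96/(0.159·1.04²) = 558.223.
The smallest integer n is 559.

559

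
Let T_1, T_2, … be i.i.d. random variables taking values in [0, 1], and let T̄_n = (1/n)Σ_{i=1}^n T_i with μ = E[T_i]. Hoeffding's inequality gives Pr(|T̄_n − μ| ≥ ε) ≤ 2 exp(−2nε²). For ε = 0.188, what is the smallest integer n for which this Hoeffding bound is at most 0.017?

68

Require 2·exp(−2nε²) ≤ 0.017, i.e. 2nε² ≥ ln(2/0.017) = 4.767689.
So n ≥ 4.767689 / (2·0.188²) = 67.447.
The smallest integer n is 68.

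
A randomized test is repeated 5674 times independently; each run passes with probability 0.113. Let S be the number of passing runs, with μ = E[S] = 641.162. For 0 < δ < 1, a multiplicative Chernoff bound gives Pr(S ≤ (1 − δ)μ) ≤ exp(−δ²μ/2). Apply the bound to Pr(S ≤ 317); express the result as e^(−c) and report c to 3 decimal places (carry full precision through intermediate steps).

81.946

Write 317 = (1 − δ)μ, so δ = 1 − 317/641.162 = 0.5055852…
Then the exponent is δ²μ/2 = (μ − 317)²/(2μ) = 81.945750.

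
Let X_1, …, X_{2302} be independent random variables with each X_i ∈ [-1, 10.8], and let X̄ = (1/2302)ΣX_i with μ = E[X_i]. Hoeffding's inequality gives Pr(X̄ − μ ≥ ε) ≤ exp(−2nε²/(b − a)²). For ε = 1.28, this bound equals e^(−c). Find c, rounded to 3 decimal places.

c = 2nε²/(b − a)² = 2·2302·1.28² / 11.8² = 54.1740.

54.174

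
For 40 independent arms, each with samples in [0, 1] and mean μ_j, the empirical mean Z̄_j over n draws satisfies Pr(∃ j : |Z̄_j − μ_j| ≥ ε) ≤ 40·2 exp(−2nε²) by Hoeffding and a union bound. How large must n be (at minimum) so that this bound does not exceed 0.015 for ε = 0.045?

2119

Need 2·40·exp(−2nε²) ≤ 0.015, i.e. exp(−2nε²) ≤ 0.015/80.
So 2nε² ≥ ln(80/0.015) = 8.581732.
Hence n ≥ 8.581732/(2·0.045²) = 2118.946.
The smallest integer n is 2119.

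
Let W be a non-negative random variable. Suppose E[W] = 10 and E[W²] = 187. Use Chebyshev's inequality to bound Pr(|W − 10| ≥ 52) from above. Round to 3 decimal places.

0.032

Var(W) = E[W²] − (E[W])² = 187 − 100 = 87.
Chebyshev's inequality: Pr(|W − μ| ≥ t) ≤ Var(W)/t² = 87/2704 = 0.0322.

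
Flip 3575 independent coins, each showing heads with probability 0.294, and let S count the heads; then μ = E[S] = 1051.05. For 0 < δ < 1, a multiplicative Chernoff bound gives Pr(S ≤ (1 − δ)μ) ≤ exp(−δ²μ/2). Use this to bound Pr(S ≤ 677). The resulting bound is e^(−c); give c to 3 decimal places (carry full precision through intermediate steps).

Write 677 = (1 − δ)μ, so δ = 1 − 677/1051.05 = 0.3558822…
Then the exponent is δ²μ/2 = (μ − 677)²/(2μ) = 66.558871.

66.559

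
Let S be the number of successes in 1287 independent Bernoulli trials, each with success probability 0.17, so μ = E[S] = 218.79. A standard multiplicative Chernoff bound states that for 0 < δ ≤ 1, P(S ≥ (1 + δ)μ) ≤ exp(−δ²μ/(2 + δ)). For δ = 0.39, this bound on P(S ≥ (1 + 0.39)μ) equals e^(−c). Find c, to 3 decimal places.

c = δ²μ/(2 + δ) = 0.39²·218.79/(2 + 0.39) = 13.9238.

13.924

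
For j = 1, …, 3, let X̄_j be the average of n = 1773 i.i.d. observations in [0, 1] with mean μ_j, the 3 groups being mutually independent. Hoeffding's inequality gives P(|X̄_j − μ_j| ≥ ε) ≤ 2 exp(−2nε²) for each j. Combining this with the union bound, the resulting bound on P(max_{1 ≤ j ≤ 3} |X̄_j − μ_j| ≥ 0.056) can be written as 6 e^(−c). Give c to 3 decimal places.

Union bound over the 3 events: P(max_{1 ≤ j ≤ 3} |X̄_j − μ_j| ≥ 0.056) ≤ 3·2·exp(−2nε²) = 6 exp(−2·1773·0.056²).
So c = 2·1773·0.056² = 11.1203.

11.120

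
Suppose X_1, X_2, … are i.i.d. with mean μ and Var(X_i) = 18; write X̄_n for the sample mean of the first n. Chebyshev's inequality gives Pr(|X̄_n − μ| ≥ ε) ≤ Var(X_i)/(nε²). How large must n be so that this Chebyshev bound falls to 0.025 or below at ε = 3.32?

66

Require 18/(n·3.32²) ≤ 0.025, i.e. n ≥ 18/(0.025·3.32²) = 65.322.
The smallest integer n is 66.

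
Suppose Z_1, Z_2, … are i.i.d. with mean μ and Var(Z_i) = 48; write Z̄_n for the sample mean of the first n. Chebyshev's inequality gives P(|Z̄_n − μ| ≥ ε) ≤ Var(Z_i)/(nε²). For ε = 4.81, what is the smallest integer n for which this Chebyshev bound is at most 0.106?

Require 48/(n·4.81²) ≤ 0.106, i.e. n ≥ 48/(0.106·4.81²) = 19.572.
The smallest integer n is 20.

20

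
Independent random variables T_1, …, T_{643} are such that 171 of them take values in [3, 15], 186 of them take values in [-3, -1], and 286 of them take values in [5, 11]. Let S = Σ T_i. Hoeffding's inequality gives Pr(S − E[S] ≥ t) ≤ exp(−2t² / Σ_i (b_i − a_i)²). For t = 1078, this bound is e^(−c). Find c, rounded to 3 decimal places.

Σ(b_i − a_i)² = 171·12² + 186·2² + 286·6² = 35664.
c = 2t² / 35664 = 2·1078² / 35664 = 65.1685.

65.168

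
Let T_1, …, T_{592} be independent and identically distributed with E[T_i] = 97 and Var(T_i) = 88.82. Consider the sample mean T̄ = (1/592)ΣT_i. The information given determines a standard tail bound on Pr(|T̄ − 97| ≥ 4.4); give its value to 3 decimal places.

0.008

With mean and variance of each term known, Chebyshev's inequality bounds the deviation of the sum (or sample mean).
Var(T̄) = Var(T_i)/n = 88.82/592 = 0.15003.
Chebyshev: Pr(|T̄ − 97| ≥ 4.4) ≤ Var(T̄)/(4.4)² = 88.82/(592·4.4²) = 0.0077.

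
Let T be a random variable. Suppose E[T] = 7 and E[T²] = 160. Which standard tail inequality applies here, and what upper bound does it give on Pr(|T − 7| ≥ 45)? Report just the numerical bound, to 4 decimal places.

The first two moments determine the variance, so Chebyshev's inequality is the sharpest standard bound available.
Var(T) = E[T²] − (E[T])² = 160 − 49 = 111.
Chebyshev's inequality: Pr(|T − μ| ≥ t) ≤ Var(T)/t² = 111/2025 = 0.0548.

0.0548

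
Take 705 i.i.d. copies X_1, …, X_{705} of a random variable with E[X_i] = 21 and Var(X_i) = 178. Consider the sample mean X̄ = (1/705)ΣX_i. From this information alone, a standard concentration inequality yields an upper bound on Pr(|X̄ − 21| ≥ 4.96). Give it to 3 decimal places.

With mean and variance of each term known, Chebyshev's inequality bounds the deviation of the sum (or sample mean).
Var(X̄) = Var(X_i)/n = 178/705 = 0.25248.
Chebyshev: Pr(|X̄ − 21| ≥ 4.96) ≤ Var(X̄)/(4.96)² = 178/(705·4.96²) = 0.0103.

0.010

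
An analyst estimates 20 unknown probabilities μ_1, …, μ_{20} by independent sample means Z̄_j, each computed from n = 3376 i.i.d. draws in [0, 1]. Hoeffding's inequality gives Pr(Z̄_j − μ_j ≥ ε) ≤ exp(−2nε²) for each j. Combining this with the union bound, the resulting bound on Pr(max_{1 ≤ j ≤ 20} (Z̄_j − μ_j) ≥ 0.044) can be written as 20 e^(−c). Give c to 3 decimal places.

Union bound over the 20 events: Pr(max_{1 ≤ j ≤ 20} (Z̄_j − μ_j) ≥ 0.044) ≤ 20·exp(−2nε²) = 20 exp(−2·3376·0.044²).
So c = 2·3376·0.044² = 13.0719.

13.072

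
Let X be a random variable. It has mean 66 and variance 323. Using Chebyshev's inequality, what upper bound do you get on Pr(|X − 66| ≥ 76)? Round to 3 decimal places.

Chebyshev: Pr(|X − μ| ≥ t) ≤ Var(X)/t².
Bound = 323 / 5776 = 0.0559.

0.056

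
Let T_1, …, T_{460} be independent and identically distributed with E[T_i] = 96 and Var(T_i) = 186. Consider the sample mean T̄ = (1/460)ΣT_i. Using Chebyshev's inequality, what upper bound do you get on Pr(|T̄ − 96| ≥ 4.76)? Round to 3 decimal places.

0.018

Var(T̄) = Var(T_i)/n = 186/460 = 0.40435.
Chebyshev: Pr(|T̄ − 96| ≥ 4.76) ≤ Var(T̄)/(4.76)² = 186/(460·4.76²) = 0.0178.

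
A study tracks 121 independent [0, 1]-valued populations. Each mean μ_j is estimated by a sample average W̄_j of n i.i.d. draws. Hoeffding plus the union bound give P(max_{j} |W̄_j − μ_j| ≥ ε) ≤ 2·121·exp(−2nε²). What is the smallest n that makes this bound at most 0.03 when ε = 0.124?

293

Need 2·121·exp(−2nε²) ≤ 0.03, i.e. exp(−2nε²) ≤ 0.03/242.
So 2nε² ≥ ln(242/0.03) = 8.995496.
Hence n ≥ 8.995496/(2·0.124²) = 292.517.
The smallest integer n is 293.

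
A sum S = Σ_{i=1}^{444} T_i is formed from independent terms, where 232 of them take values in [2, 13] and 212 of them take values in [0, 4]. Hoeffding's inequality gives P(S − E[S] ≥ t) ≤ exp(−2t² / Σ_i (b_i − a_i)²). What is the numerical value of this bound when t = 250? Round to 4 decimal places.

Σ(b_i − a_i)² = 232·11² + 212·4² = 31464.
Exponent = 2·250² / 31464 = 3.97279.
Bound = exp(−3.97279) = 0.01882.

0.0188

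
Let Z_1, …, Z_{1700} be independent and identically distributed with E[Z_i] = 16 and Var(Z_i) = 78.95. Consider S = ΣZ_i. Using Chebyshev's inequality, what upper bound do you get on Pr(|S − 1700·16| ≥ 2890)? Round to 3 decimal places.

0.016

Var(S) = n·Var(Z_i) = 1700·78.95 = 134215.
Chebyshev: Pr(|S − 1700·16| ≥ 2890) ≤ Var(S)/2890² = 134215/8352100 = 0.0161.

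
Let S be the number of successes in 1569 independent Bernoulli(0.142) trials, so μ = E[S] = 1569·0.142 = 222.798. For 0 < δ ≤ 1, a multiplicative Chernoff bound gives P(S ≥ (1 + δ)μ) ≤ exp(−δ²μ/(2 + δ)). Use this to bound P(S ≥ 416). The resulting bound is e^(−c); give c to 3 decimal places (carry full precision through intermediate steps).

58.433

Write 416 = (1 + δ)μ, so δ = 416/222.798 − 1 = 0.8671622…
Then the exponent is δ²μ/(2 + δ) = (416 − μ)² / (μ·(2 + δ)) = 58.433202.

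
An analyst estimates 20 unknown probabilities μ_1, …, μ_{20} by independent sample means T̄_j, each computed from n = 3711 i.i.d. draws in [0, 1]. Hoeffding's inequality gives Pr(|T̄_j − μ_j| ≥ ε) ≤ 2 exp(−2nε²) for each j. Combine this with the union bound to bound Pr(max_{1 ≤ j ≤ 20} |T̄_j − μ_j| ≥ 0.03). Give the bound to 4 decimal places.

0.0502

Per-experiment Hoeffding bound: 2·exp(−2·3711·0.03²) = 2·exp(−6.67980) = 0.0025121.
Union bound over 20 events: 20·0.0025121 = 0.05024.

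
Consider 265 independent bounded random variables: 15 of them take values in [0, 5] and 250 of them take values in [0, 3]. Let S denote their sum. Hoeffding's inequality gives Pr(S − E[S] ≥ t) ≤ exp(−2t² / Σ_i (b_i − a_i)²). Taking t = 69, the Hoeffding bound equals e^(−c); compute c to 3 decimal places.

3.627

Σ(b_i − a_i)² = 15·5² + 250·3² = 2625.
c = 2t² / 2625 = 2·69² / 2625 = 3.6274.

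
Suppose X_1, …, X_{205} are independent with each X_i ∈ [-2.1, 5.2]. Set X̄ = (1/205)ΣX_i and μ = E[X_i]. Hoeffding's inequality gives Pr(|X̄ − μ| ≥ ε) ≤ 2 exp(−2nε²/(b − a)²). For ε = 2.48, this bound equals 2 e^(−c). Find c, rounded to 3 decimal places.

47.320

c = 2nε²/(b − a)² = 2·205·2.48² / 7.3² = 47.3196.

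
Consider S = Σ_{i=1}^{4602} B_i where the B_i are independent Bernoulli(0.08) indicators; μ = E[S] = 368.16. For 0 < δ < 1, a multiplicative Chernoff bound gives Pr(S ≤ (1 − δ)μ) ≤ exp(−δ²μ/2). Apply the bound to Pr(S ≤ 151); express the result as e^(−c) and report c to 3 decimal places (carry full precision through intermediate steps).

64.046

Write 151 = (1 − δ)μ, so δ = 1 − 151/368.16 = 0.5898522…
Then the exponent is δ²μ/2 = (μ − 151)²/(2μ) = 64.046156.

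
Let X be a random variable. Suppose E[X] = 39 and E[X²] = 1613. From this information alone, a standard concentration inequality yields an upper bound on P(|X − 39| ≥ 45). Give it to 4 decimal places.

0.0454

The first two moments determine the variance, so Chebyshev's inequality is the sharpest standard bound available.
Var(X) = E[X²] − (E[X])² = 1613 − 1521 = 92.
Chebyshev's inequality: P(|X − μ| ≥ t) ≤ Var(X)/t² = 92/2025 = 0.0454.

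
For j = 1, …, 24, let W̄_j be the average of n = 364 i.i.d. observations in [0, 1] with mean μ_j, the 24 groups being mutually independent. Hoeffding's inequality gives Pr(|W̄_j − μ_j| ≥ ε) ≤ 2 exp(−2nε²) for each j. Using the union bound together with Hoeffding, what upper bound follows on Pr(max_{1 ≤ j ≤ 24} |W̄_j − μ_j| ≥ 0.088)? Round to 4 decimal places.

Per-experiment Hoeffding bound: 2·exp(−2·364·0.088²) = 2·exp(−5.63763) = 0.0071226.
Union bound over 24 events: 24·0.0071226 = 0.17094.

0.1709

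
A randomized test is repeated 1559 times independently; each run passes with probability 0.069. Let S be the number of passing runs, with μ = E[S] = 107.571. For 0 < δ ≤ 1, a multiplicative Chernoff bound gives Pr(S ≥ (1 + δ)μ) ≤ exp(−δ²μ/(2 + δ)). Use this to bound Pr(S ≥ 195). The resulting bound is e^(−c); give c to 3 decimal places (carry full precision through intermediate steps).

Write 195 = (1 + δ)μ, so δ = 195/107.571 − 1 = 0.8127562…
Then the exponent is δ²μ/(2 + δ) = (195 − μ)² / (μ·(2 + δ)) = 25.262930.

25.263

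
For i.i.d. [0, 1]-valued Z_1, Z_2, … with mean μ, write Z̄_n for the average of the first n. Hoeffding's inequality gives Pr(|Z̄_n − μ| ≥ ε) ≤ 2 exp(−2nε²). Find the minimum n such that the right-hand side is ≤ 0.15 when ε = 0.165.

Require 2·exp(−2nε²) ≤ 0.15, i.e. 2nε² ≥ ln(2/0.15) = 2.590267.
So n ≥ 2.590267 / (2·0.165²) = 47.571.
The smallest integer n is 48.

48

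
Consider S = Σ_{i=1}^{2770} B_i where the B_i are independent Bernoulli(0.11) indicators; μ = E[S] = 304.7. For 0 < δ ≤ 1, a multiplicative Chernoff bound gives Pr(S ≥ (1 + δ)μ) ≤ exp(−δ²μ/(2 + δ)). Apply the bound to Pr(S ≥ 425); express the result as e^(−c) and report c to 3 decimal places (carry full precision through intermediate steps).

Write 425 = (1 + δ)μ, so δ = 425/304.7 − 1 = 0.3948146…
Then the exponent is δ²μ/(2 + δ) = (425 − μ)² / (μ·(2 + δ)) = 19.832931.

19.833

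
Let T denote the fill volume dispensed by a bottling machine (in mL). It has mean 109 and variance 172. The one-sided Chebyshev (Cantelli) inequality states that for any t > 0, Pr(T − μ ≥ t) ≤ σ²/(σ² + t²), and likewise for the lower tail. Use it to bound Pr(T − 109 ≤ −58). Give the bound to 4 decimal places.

0.0486

Here σ² = 172 and t = 58, so σ² + t² = 3536.
Cantelli's bound: 172/3536 = 0.0486.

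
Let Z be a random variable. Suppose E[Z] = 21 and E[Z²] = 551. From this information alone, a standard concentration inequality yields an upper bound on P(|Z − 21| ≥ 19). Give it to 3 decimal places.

0.305

The first two moments determine the variance, so Chebyshev's inequality is the sharpest standard bound available.
Var(Z) = E[Z²] − (E[Z])² = 551 − 441 = 110.
Chebyshev's inequality: P(|Z − μ| ≥ t) ≤ Var(Z)/t² = 110/361 = 0.3047.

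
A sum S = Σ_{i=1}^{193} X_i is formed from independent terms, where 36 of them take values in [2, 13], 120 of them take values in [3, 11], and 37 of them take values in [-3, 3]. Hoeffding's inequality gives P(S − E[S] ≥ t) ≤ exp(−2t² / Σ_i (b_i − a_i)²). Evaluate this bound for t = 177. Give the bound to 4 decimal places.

0.0092

Σ(b_i − a_i)² = 36·11² + 120·8² + 37·6² = 13368.
Exponent = 2·177² / 13368 = 4.68716.
Bound = exp(−4.68716) = 0.00921.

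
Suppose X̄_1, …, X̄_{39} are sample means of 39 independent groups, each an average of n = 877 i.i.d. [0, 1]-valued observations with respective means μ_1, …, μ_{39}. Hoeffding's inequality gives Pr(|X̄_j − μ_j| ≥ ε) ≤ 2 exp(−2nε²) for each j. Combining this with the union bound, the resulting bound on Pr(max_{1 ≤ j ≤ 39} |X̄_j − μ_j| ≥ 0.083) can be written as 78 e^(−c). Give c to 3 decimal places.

12.083

Union bound over the 39 events: Pr(max_{1 ≤ j ≤ 39} |X̄_j − μ_j| ≥ 0.083) ≤ 39·2·exp(−2nε²) = 78 exp(−2·877·0.083²).
So c = 2·877·0.083² = 12.0833.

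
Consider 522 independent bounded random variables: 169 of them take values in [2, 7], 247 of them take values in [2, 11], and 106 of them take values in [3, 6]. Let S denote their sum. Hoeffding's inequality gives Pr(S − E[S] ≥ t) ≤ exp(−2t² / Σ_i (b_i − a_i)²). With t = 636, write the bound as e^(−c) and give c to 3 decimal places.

32.121

Σ(b_i − a_i)² = 169·5² + 247·9² + 106·3² = 25186.
c = 2t² / 25186 = 2·636² / 25186 = 32.1207.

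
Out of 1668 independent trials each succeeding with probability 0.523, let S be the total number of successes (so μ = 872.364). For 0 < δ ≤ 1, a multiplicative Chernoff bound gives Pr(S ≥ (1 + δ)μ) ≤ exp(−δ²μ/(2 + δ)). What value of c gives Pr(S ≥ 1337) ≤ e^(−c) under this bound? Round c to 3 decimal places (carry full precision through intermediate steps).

97.714

Write 1337 = (1 + δ)μ, so δ = 1337/872.364 − 1 = 0.5326171…
Then the exponent is δ²μ/(2 + δ) = (1337 − μ)² / (μ·(2 + δ)) = 97.714371.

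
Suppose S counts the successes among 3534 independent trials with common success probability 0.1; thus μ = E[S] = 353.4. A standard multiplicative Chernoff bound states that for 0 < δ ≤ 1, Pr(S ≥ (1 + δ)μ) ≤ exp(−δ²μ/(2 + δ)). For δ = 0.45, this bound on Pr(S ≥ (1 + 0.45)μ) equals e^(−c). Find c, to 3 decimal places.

c = δ²μ/(2 + δ) = 0.45²·353.4/(2 + 0.45) = 29.2096.

29.210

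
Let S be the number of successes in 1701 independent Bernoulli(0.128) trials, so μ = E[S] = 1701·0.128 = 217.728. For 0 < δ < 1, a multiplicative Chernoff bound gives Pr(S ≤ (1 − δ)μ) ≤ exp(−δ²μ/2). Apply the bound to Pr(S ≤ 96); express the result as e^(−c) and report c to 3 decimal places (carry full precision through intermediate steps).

Write 96 = (1 − δ)μ, so δ = 1 − 96/217.728 = 0.5590829…
Then the exponent is δ²μ/2 = (μ − 96)²/(2μ) = 34.028021.

34.028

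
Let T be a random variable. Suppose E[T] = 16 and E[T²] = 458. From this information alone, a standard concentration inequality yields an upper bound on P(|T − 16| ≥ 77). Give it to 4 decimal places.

0.0341

The first two moments determine the variance, so Chebyshev's inequality is the sharpest standard bound available.
Var(T) = E[T²] − (E[T])² = 458 − 256 = 202.
Chebyshev's inequality: P(|T − μ| ≥ t) ≤ Var(T)/t² = 202/5929 = 0.0341.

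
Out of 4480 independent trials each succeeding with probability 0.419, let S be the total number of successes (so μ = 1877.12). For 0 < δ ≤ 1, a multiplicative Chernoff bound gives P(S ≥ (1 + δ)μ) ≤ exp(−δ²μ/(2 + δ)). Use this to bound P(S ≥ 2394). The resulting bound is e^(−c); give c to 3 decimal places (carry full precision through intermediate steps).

Write 2394 = (1 + δ)μ, so δ = 2394/1877.12 − 1 = 0.275358…
Then the exponent is δ²μ/(2 + δ) = (2394 − μ)² / (μ·(2 + δ)) = 62.551493.

62.551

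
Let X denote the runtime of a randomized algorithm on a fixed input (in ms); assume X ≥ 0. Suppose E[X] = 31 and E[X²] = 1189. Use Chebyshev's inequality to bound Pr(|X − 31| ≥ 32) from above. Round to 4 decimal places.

Var(X) = E[X²] − (E[X])² = 1189 − 961 = 228.
Chebyshev's inequality: Pr(|X − μ| ≥ t) ≤ Var(X)/t² = 228/1024 = 0.2227.

0.2227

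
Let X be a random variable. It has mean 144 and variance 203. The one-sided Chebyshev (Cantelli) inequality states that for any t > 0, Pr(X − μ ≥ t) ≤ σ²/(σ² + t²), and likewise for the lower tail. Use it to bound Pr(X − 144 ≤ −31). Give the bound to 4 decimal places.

0.1744

Here σ² = 203 and t = 31, so σ² + t² = 1164.
Cantelli's bound: 203/1164 = 0.1744.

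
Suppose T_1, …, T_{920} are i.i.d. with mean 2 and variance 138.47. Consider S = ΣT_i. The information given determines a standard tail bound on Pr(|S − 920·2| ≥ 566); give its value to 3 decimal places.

0.398

With mean and variance of each term known, Chebyshev's inequality bounds the deviation of the sum (or sample mean).
Var(S) = n·Var(T_i) = 920·138.47 = 127392.4.
Chebyshev: Pr(|S − 920·2| ≥ 566) ≤ Var(S)/566² = 127392.4/320356 = 0.3977.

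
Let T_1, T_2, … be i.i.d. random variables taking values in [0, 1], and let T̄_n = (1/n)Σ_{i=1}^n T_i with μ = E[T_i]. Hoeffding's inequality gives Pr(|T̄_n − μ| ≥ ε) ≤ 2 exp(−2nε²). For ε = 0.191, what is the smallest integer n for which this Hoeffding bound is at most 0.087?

43

Require 2·exp(−2nε²) ≤ 0.087, i.e. 2nε² ≥ ln(2/0.087) = 3.134994.
So n ≥ 3.134994 / (2·0.191²) = 42.967.
The smallest integer n is 43.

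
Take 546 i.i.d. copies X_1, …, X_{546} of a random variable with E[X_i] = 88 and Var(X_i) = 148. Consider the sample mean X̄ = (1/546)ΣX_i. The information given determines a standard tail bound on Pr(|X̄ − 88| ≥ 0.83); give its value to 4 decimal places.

0.3935

With mean and variance of each term known, Chebyshev's inequality bounds the deviation of the sum (or sample mean).
Var(X̄) = Var(X_i)/n = 148/546 = 0.27106.
Chebyshev: Pr(|X̄ − 88| ≥ 0.83) ≤ Var(X̄)/(0.83)² = 148/(546·0.83²) = 0.3935.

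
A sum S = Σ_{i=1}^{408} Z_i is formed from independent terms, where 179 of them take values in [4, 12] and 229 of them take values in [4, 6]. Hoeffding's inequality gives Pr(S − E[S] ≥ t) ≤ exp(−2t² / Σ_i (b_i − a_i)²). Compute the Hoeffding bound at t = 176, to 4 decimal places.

0.0067

Σ(b_i − a_i)² = 179·8² + 229·2² = 12372.
Exponent = 2·176² / 12372 = 5.00744.
Bound = exp(−5.00744) = 0.00669.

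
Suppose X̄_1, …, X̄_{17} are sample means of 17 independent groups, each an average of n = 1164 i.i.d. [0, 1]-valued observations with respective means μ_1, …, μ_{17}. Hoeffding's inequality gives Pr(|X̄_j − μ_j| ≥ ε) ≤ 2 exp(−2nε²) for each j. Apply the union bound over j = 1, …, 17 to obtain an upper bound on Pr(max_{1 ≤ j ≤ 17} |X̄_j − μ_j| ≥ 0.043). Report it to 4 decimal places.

0.4593

Per-experiment Hoeffding bound: 2·exp(−2·1164·0.043²) = 2·exp(−4.30447) = 0.027016.
Union bound over 17 events: 17·0.027016 = 0.45927.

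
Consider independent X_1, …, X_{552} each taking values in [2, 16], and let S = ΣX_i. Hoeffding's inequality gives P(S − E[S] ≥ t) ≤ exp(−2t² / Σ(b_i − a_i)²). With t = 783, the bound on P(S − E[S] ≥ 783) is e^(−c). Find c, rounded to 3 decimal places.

Σ(b_i − a_i)² = 552·(14)² = 108192.
c = 2t²/108192 = 2·783²/108192 = 11.3334.

11.333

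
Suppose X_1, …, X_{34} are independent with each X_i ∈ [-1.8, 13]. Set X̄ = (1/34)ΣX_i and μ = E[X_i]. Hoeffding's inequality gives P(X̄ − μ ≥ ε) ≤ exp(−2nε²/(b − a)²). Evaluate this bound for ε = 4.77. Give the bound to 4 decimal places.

0.0009

Exponent: 2nε²/(b − a)² = 2·34·4.77² / 14.8² = 7.06354.
Bound = exp(−7.06354) = 0.00086.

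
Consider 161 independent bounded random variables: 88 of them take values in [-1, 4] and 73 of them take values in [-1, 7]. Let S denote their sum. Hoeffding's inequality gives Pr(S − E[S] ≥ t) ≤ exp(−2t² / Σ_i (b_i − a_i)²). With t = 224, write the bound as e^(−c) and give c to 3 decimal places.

Σ(b_i − a_i)² = 88·5² + 73·8² = 6872.
c = 2t² / 6872 = 2·224² / 6872 = 14.6030.

14.603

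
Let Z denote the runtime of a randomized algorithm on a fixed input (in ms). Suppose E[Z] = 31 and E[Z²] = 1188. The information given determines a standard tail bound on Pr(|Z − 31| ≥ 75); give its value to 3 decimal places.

The first two moments determine the variance, so Chebyshev's inequality is the sharpest standard bound available.
Var(Z) = E[Z²] − (E[Z])² = 1188 − 961 = 227.
Chebyshev's inequality: Pr(|Z − μ| ≥ t) ≤ Var(Z)/t² = 227/5625 = 0.0404.

0.040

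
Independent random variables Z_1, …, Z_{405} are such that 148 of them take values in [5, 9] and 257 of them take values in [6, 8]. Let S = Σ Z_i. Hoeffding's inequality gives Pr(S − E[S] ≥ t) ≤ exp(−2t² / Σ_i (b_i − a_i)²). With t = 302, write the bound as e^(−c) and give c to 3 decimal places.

53.713

Σ(b_i − a_i)² = 148·4² + 257·2² = 3396.
c = 2t² / 3396 = 2·302² / 3396 = 53.7126.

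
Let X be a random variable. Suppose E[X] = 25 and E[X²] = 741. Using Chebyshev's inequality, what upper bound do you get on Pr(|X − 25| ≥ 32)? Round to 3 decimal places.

0.113

Var(X) = E[X²] − (E[X])² = 741 − 625 = 116.
Chebyshev's inequality: Pr(|X − μ| ≥ t) ≤ Var(X)/t² = 116/1024 = 0.1133.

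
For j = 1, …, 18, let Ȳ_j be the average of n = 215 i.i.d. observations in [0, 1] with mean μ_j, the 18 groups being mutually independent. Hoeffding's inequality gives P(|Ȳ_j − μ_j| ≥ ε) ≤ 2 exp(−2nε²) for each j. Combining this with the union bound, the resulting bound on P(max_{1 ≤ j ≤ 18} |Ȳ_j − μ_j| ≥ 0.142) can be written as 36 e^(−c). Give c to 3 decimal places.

8.671

Union bound over the 18 events: P(max_{1 ≤ j ≤ 18} |Ȳ_j − μ_j| ≥ 0.142) ≤ 18·2·exp(−2nε²) = 36 exp(−2·215·0.142²).
So c = 2·215·0.142² = 8.6705.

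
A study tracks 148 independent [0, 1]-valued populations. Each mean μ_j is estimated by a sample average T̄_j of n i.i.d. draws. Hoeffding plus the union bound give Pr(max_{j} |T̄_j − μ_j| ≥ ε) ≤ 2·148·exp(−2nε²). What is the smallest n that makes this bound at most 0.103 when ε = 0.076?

Need 2·148·exp(−2nε²) ≤ 0.103, i.e. exp(−2nε²) ≤ 0.103/296.
So 2nε² ≥ ln(296/0.103) = 7.963386.
Hence n ≥ 7.963386/(2·0.076²) = 689.351.
The smallest integer n is 690.

690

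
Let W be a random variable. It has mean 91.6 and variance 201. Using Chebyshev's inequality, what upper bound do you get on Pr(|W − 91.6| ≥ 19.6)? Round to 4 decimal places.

Chebyshev: Pr(|W − μ| ≥ t) ≤ Var(W)/t².
Bound = 201 / 384.16 = 0.5232.

0.5232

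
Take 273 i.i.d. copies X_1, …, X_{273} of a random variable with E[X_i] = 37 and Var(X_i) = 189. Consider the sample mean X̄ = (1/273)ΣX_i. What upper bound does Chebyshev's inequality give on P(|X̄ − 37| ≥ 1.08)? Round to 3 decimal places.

Var(X̄) = Var(X_i)/n = 189/273 = 0.69231.
Chebyshev: P(|X̄ − 37| ≥ 1.08) ≤ Var(X̄)/(1.08)² = 189/(273·1.08²) = 0.5935.

0.594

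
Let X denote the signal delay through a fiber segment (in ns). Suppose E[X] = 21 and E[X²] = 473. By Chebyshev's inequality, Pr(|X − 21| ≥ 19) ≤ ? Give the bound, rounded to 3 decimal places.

Var(X) = E[X²] − (E[X])² = 473 − 441 = 32.
Chebyshev's inequality: Pr(|X − μ| ≥ t) ≤ Var(X)/t² = 32/361 = 0.0886.

0.089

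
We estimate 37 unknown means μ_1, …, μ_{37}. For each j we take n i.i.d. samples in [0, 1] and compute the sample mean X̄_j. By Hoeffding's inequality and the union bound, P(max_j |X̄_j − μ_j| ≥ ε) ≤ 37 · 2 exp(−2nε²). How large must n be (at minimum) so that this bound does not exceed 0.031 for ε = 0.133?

Need 2·37·exp(−2nε²) ≤ 0.031, i.e. exp(−2nε²) ≤ 0.031/74.
So 2nε² ≥ ln(74/0.031) = 7.777833.
Hence n ≥ 7.777833/(2·0.133²) = 219.849.
The smallest integer n is 220.

220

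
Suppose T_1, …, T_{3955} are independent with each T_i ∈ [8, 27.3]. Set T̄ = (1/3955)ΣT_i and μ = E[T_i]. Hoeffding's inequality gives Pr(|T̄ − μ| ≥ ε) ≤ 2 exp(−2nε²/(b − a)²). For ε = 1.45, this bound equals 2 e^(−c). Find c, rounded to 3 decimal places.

44.648

c = 2nε²/(b − a)² = 2·3955·1.45² / 19.3² = 44.6476.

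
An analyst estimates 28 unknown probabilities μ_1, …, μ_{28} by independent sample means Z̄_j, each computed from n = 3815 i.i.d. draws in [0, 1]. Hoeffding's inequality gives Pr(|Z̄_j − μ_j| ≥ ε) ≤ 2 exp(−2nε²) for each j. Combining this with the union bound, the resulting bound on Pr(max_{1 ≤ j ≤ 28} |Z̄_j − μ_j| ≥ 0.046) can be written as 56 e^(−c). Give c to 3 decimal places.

16.145

Union bound over the 28 events: Pr(max_{1 ≤ j ≤ 28} |Z̄_j − μ_j| ≥ 0.046) ≤ 28·2·exp(−2nε²) = 56 exp(−2·3815·0.046²).
So c = 2·3815·0.046² = 16.1451.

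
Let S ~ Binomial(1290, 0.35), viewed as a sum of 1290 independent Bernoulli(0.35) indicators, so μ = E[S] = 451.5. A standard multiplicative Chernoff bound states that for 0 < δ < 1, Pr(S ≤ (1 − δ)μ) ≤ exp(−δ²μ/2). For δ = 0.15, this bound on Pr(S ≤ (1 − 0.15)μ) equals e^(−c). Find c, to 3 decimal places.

5.079

c = δ²μ/2 = 0.15²·451.5/2 = 5.0794.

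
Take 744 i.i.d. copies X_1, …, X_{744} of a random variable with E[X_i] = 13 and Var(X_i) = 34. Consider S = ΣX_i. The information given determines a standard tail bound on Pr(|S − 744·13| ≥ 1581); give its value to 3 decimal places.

With mean and variance of each term known, Chebyshev's inequality bounds the deviation of the sum (or sample mean).
Var(S) = n·Var(X_i) = 744·34 = 25296.
Chebyshev: Pr(|S − 744·13| ≥ 1581) ≤ Var(S)/1581² = 25296/2499561 = 0.0101.

0.010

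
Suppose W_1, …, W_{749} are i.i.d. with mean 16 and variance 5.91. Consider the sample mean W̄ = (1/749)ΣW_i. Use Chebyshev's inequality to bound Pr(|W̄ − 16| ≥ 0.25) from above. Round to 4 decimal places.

0.1262

Var(W̄) = Var(W_i)/n = 5.91/749 = 0.0078905.
Chebyshev: Pr(|W̄ − 16| ≥ 0.25) ≤ Var(W̄)/(0.25)² = 5.91/(749·0.25²) = 0.1262.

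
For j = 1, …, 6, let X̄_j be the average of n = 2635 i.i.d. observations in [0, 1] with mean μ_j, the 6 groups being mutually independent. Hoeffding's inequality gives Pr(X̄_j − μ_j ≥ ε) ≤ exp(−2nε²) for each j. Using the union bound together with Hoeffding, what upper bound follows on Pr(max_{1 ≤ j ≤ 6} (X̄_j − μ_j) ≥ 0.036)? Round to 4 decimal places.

0.0065

Per-experiment Hoeffding bound: exp(−2·2635·0.036²) = exp(−6.82992) = 0.0010809.
Union bound over 6 events: 6·0.0010809 = 0.00649.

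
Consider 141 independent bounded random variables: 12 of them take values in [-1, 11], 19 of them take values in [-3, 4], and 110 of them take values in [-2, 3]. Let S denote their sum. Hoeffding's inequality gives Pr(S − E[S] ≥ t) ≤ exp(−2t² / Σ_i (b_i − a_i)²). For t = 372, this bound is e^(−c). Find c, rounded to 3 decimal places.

Σ(b_i − a_i)² = 12·12² + 19·7² + 110·5² = 5409.
c = 2t² / 5409 = 2·372² / 5409 = 51.1681.

51.168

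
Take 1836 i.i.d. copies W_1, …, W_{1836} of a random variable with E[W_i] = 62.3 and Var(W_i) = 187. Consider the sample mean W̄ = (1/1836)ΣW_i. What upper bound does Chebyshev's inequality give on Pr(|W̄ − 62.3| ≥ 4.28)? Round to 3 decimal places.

0.006

Var(W̄) = Var(W_i)/n = 187/1836 = 0.10185.
Chebyshev: Pr(|W̄ − 62.3| ≥ 4.28) ≤ Var(W̄)/(4.28)² = 187/(1836·4.28²) = 0.0056.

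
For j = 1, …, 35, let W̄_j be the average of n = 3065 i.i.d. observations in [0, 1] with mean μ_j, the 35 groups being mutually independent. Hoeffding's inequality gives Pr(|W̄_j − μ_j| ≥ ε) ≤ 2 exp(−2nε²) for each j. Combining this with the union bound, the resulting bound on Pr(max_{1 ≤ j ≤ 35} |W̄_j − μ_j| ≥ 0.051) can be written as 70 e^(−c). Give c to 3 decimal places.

Union bound over the 35 events: Pr(max_{1 ≤ j ≤ 35} |W̄_j − μ_j| ≥ 0.051) ≤ 35·2·exp(−2nε²) = 70 exp(−2·3065·0.051²).
So c = 2·3065·0.051² = 15.9441.

15.944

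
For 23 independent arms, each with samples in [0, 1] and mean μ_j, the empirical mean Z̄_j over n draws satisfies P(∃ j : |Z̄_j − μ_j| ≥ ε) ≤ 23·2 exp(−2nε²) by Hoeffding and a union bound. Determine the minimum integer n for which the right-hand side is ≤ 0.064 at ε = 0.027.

Need 2·23·exp(−2nε²) ≤ 0.064, i.e. exp(−2nε²) ≤ 0.064/46.
So 2nε² ≥ ln(46/0.064) = 6.577514.
Hence n ≥ 6.577514/(2·0.027²) = 4511.326.
The smallest integer n is 4512.

4512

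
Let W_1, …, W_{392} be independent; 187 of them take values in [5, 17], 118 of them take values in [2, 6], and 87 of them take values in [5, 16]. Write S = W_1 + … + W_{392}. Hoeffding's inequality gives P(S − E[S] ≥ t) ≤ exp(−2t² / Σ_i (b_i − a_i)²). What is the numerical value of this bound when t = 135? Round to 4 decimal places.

0.3960

Σ(b_i − a_i)² = 187·12² + 118·4² + 87·11² = 39343.
Exponent = 2·135² / 39343 = 0.92647.
Bound = exp(−0.92647) = 0.39595.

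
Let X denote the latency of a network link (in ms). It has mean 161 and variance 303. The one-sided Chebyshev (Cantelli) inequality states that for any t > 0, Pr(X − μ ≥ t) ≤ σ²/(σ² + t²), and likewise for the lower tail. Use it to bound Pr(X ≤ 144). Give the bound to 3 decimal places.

0.512

Here σ² = 303 and t = 17, so σ² + t² = 592.
Cantelli's bound: 303/592 = 0.5118.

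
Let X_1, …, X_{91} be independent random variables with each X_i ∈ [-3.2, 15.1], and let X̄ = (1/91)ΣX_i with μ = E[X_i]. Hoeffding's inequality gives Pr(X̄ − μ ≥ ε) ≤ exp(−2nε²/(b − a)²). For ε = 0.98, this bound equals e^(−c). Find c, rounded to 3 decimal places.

0.522

c = 2nε²/(b − a)² = 2·91·0.98² / 18.3² = 0.5219.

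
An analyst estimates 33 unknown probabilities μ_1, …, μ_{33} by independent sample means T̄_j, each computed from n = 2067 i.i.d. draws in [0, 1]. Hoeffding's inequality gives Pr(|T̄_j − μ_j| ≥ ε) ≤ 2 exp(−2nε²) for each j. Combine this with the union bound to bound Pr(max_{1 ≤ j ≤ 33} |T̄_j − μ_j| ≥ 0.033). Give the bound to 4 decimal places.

0.7318

Per-experiment Hoeffding bound: 2·exp(−2·2067·0.033²) = 2·exp(−4.50193) = 0.022175.
Union bound over 33 events: 33·0.022175 = 0.73178.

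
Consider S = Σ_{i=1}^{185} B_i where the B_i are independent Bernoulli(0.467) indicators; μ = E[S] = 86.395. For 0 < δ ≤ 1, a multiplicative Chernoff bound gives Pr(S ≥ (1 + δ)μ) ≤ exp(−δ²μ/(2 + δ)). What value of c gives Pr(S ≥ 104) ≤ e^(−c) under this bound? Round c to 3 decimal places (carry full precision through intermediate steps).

Write 104 = (1 + δ)μ, so δ = 104/86.395 − 1 = 0.2037734…
Then the exponent is δ²μ/(2 + δ) = (104 − μ)² / (μ·(2 + δ)) = 1.627858.

1.628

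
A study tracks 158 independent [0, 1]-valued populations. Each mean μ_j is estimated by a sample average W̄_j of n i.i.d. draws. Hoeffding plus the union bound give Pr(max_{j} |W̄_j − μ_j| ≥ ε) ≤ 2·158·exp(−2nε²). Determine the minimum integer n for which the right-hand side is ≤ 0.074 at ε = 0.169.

Need 2·158·exp(−2nε²) ≤ 0.074, i.e. exp(−2nε²) ≤ 0.074/316.
So 2nε² ≥ ln(316/0.074) = 8.359432.
Hence n ≥ 8.359432/(2·0.169²) = 146.343.
The smallest integer n is 147.

147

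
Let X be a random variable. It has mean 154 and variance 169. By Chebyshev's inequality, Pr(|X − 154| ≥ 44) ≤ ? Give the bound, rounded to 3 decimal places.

0.087

Chebyshev: Pr(|X − μ| ≥ t) ≤ Var(X)/t².
Bound = 169 / 1936 = 0.0873.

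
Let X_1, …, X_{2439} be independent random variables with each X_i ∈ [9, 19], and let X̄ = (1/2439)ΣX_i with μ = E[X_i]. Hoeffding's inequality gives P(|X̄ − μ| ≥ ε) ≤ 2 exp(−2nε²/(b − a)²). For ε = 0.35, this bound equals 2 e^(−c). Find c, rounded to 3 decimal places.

5.976

c = 2nε²/(b − a)² = 2·2439·0.35² / 10² = 5.9756.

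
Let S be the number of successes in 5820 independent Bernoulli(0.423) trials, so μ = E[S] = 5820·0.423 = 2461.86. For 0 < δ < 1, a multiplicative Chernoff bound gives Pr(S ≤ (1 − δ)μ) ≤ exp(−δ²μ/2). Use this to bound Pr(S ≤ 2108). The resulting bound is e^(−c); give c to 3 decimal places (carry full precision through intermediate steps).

Write 2108 = (1 − δ)μ, so δ = 1 − 2108/2461.86 = 0.1437368…
Then the exponent is δ²μ/2 = (μ − 2108)²/(2μ) = 25.431361.

25.431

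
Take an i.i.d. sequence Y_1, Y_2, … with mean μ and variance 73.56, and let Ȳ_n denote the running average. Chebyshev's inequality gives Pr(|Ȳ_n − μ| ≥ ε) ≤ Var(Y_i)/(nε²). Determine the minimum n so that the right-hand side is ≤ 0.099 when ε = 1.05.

674

Require 73.56/(n·1.05²) ≤ 0.099, i.e. n ≥ 73.56/(0.099·1.05²) = 673.950.
The smallest integer n is 674.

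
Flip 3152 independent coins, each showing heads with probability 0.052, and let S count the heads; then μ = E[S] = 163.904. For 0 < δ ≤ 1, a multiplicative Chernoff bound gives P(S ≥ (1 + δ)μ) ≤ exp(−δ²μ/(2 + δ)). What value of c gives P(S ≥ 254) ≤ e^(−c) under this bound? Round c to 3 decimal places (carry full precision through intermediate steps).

19.424

Write 254 = (1 + δ)μ, so δ = 254/163.904 − 1 = 0.5496876…
Then the exponent is δ²μ/(2 + δ) = (254 − μ)² / (μ·(2 + δ)) = 19.423813.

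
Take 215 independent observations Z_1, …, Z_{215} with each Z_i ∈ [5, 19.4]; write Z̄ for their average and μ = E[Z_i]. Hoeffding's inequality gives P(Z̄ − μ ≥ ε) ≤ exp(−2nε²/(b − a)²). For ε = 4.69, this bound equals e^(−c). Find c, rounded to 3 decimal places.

c = 2nε²/(b − a)² = 2·215·4.69² / 14.4² = 45.6131.

45.613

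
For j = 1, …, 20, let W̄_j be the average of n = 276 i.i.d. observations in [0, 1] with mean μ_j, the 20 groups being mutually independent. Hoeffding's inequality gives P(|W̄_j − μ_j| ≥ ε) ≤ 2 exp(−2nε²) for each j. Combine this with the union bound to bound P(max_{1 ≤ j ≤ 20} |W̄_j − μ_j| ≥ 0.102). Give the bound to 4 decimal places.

0.1282

Per-experiment Hoeffding bound: 2·exp(−2·276·0.102²) = 2·exp(−5.74301) = 0.0064102.
Union bound over 20 events: 20·0.0064102 = 0.12820.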